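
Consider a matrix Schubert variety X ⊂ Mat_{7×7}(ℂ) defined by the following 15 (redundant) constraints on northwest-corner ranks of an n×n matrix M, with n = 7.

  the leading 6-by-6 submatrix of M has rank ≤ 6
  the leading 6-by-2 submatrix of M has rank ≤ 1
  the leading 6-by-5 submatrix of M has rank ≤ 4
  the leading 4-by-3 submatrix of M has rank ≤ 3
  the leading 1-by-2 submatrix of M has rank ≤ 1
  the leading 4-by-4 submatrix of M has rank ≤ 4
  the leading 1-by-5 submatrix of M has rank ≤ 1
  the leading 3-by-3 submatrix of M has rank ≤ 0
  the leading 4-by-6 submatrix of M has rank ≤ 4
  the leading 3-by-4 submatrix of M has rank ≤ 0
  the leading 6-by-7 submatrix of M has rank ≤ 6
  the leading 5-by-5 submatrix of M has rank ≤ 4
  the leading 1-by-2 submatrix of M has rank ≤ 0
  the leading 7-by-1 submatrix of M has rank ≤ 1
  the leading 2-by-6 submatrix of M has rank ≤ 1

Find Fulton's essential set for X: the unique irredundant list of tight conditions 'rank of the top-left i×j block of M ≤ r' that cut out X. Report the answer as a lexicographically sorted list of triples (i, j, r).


Computing R[i][j] = min implied NW-rank bound (n=7, 15 conditions):

  R[1]: 0 0 0 0 1 1 1
  R[2]: 0 0 0 0 1 1 2
  R[3]: 0 0 0 0 1 2 3
  R[4]: 1 1 1 1 2 3 4
  R[5]: 1 1 2 2 3 4 5
  R[6]: 1 1 2 3 4 5 6
  R[7]: 1 2 3 4 5 6 7

second differences of R give the permutation w = (5, 7, 6, 1, 3, 4, 2).

Rothe diagram D(w) (15 cells), 3 SE-corners (essential conditions):

[(2, 6, 1), (3, 4, 0), (6, 2, 1)]


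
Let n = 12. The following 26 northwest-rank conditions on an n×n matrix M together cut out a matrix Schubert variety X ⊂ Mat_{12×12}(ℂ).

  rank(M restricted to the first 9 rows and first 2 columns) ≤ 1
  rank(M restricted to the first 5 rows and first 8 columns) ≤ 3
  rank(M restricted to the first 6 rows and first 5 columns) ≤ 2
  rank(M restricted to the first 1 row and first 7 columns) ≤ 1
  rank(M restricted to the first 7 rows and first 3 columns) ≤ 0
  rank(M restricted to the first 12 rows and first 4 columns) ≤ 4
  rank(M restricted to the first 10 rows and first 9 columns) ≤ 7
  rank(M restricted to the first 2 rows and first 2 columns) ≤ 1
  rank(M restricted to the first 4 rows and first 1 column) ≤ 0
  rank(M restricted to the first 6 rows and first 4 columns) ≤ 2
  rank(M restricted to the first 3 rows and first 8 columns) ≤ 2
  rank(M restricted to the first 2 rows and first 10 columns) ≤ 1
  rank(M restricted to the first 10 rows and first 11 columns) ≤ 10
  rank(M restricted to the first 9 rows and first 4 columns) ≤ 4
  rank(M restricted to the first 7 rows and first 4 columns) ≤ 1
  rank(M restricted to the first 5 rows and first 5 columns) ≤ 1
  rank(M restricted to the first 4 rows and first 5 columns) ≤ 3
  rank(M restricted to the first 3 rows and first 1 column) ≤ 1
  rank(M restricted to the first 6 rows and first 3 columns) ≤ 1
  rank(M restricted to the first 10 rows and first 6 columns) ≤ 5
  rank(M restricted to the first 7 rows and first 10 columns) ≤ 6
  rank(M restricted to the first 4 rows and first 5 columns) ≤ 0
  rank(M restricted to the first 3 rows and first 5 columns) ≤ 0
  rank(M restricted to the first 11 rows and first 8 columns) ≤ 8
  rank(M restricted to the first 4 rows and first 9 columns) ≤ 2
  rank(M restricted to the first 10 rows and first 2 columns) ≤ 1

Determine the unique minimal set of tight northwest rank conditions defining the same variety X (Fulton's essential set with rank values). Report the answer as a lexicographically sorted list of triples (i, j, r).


Computing R[i][j] = min implied NW-rank bound (n=12, 26 conditions):

  0, 0, 0, 0, 0, 1, 1, 1, 1, 1, 1, 1
  0, 0, 0, 0, 0, 1, 1, 1, 1, 1, 2, 2
  0, 0, 0, 0, 0, 1, 2, 2, 2, 2, 3, 3
  0, 0, 0, 0, 0, 1, 2, 2, 2, 3, 4, 4
  0, 0, 0, 1, 1, 2, 3, 3, 3, 4, 5, 5
  0, 0, 0, 1, 2, 3, 4, 4, 4, 5, 6, 6
  0, 0, 0, 1, 2, 3, 4, 5, 5, 6, 7, 7
  1, 1, 1, 2, 3, 4, 5, 6, 6, 7, 8, 8
  1, 1, 2, 3, 4, 5, 6, 7, 7, 8, 9, 9
  1, 1, 2, 3, 4, 5, 6, 7, 7, 8, 9, 10
  1, 2, 3, 4, 5, 6, 7, 8, 8, 9, 10, 11
  1, 2, 3, 4, 5, 6, 7, 8, 9, 10, 11, 12

the unique w with this rank table is (6, 11, 7, 10, 4, 5, 8, 1, 3, 12, 2, 9).

6 SE-corners of the 38-cell Rothe diagram give Ess(w):

[(2, 10, 1), (4, 5, 0), (4, 9, 2), (7, 3, 0), (10, 2, 1), (10, 9, 7)]


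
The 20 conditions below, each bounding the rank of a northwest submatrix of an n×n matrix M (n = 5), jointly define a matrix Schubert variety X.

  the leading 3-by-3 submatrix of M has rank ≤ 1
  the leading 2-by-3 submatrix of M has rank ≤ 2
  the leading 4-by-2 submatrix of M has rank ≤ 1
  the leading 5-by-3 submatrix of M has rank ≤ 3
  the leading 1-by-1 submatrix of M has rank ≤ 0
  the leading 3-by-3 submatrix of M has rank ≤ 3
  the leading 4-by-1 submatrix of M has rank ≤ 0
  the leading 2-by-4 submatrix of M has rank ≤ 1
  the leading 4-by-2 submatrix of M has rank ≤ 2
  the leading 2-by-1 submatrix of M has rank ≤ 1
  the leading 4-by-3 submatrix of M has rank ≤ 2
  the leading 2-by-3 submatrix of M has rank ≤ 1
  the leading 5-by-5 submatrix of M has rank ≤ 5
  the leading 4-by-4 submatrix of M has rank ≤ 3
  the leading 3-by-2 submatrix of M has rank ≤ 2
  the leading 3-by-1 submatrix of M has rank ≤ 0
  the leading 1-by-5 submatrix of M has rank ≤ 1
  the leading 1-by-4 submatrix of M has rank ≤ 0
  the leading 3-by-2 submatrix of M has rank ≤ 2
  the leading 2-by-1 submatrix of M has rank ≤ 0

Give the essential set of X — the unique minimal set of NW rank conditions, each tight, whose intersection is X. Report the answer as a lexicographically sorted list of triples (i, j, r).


Recovering R(i,j) via the rank-extension bound from the 20 conditions:

  row 1: 0 0 0 0 1
  row 2: 0 1 1 1 2
  row 3: 0 1 1 2 3
  row 4: 0 1 2 3 4
  row 5: 1 2 3 4 5

hence w(1..5) = (5, 2, 4, 3, 1).

ℓ(w)=8; the 3 essential cells (i,j,r):

[(1, 4, 0), (3, 3, 1), (4, 1, 0)]


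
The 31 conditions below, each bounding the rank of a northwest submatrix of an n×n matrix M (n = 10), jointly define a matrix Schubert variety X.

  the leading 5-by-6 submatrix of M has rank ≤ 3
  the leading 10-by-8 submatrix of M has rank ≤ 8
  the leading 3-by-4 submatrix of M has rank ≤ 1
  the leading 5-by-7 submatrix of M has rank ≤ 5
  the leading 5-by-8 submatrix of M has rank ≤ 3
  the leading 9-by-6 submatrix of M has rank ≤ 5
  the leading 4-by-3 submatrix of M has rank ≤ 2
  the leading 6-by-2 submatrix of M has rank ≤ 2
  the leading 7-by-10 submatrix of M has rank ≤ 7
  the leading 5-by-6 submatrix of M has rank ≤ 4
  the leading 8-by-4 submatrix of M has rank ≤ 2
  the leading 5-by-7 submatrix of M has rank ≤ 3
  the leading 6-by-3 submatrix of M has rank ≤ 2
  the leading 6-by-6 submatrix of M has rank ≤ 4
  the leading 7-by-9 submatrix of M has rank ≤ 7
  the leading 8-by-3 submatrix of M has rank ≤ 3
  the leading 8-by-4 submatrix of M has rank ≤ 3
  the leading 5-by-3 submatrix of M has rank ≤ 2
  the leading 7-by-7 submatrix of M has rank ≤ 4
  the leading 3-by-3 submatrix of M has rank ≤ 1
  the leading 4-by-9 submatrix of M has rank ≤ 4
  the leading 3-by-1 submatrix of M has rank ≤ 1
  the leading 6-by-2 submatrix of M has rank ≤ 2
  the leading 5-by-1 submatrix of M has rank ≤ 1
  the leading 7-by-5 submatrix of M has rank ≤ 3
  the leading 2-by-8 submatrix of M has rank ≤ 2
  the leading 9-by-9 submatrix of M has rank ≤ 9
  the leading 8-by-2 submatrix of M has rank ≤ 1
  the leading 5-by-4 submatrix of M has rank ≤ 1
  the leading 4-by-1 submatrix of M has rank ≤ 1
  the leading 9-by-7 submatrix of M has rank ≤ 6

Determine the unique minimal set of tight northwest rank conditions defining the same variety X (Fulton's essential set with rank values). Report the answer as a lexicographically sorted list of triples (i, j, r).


Reconstructing r_w from the 31 given conditions:

  i=1: 1  1  1  1  1  1  1  1  1  1
  i=2: 1  1  1  1  2  2  2  2  2  2
  i=3: 1  1  1  1  2  3  3  3  3  3
  i=4: 1  1  1  1  2  3  3  3  4  4
  i=5: 1  1  1  1  2  3  3  3  4  5
  i=6: 1  1  2  2  3  4  4  4  5  6
  i=7: 1  1  2  2  3  4  4  5  6  7
  i=8: 1  1  2  2  3  4  5  6  7  8
  i=9: 1  2  3  3  4  5  6  7  8  9
  i=10: 1  2  3  4  5  6  7  8  9  10

hence w(1..10) = (1, 5, 6, 9, 10, 3, 8, 7, 2, 4).

Fulton essential set (5 of the 22 Rothe cells):

[(5, 4, 1), (5, 8, 3), (7, 7, 4), (8, 2, 1), (8, 4, 2)]


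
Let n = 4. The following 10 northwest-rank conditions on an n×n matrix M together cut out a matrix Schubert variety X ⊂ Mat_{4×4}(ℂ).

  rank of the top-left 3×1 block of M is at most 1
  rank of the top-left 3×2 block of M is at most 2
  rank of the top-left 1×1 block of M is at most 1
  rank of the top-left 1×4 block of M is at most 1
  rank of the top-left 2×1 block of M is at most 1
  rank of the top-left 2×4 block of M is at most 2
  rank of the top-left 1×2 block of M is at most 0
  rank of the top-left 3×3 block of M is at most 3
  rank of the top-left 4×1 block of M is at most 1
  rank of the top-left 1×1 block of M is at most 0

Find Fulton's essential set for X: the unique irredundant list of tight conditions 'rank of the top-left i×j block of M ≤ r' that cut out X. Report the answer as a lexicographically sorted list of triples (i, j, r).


Reconstructing r_w from the 10 given conditions:

  i=1: 0 0 1 1
  i=2: 1 1 2 2
  i=3: 1 2 3 3
  i=4: 1 2 3 4

so w = (3, 1, 2, 4).

ℓ(w)=2; the 1 essential cell (i,j,r):

[(1, 2, 0)]


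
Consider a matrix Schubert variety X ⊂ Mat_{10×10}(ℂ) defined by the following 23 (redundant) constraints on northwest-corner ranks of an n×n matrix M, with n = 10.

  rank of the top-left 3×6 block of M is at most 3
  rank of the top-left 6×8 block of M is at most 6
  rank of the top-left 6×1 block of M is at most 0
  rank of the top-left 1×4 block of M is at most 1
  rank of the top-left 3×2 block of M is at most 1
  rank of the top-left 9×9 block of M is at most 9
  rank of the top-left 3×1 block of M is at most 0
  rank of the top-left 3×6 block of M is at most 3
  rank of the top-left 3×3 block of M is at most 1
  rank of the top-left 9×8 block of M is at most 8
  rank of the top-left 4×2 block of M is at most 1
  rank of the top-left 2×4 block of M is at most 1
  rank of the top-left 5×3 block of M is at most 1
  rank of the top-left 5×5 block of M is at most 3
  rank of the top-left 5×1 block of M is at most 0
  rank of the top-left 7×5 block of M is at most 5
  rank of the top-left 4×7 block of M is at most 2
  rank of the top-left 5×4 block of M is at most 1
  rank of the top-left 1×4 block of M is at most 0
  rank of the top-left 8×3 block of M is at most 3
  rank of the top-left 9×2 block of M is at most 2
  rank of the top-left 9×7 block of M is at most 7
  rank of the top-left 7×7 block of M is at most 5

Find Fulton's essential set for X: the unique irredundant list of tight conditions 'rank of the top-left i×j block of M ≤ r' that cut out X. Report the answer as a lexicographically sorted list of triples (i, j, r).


The tightest implied rank at each (i,j), from the 23 conditions:

  i=1: 0 0 0 0 1 1 1 1 1 1
  i=2: 0 1 1 1 2 2 2 2 2 2
  i=3: 0 1 1 1 2 2 2 3 3 3
  i=4: 0 1 1 1 2 2 2 3 4 4
  i=5: 0 1 1 1 2 3 3 4 5 5
  i=6: 0 1 2 2 3 4 4 5 6 6
  i=7: 1 2 3 3 4 5 5 6 7 7
  i=8: 1 2 3 4 5 6 6 7 8 8
  i=9: 1 2 3 4 5 6 7 8 9 9
  i=10: 1 2 3 4 5 6 7 8 9 10

second differences of R give the permutation w = (5, 2, 8, 9, 6, 3, 1, 4, 7, 10).

Fulton essential set (4 of the 19 Rothe cells):

[(1, 4, 0), (4, 7, 2), (5, 4, 1), (6, 1, 0)]


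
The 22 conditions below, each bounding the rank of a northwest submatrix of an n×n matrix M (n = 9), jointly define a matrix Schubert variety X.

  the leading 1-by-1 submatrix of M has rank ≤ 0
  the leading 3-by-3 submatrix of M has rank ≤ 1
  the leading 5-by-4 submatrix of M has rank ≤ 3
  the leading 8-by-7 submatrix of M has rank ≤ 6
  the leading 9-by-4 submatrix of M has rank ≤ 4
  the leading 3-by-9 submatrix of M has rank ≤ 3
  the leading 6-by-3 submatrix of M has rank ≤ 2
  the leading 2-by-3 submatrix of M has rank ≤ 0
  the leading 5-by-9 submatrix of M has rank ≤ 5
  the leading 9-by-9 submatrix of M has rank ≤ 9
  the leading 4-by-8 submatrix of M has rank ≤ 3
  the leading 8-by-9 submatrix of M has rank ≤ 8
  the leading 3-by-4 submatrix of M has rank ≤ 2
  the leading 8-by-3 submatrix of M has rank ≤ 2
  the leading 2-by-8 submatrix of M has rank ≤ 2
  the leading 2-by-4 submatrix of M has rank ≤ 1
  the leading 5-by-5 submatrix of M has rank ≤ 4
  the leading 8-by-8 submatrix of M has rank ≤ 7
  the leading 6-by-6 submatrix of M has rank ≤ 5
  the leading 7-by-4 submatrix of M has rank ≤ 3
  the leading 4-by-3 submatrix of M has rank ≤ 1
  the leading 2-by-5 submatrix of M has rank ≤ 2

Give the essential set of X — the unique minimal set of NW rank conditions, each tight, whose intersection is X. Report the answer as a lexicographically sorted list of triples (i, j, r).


Rank table r_w(9×9) implied by the 22 constraints:

  R[1]: 0 0 0 1 1 1 1 1 1
  R[2]: 0 0 0 1 2 2 2 2 2
  R[3]: 1 1 1 2 3 3 3 3 3
  R[4]: 1 1 1 2 3 3 3 3 4
  R[5]: 1 2 2 3 4 4 4 4 5
  R[6]: 1 2 2 3 4 5 5 5 6
  R[7]: 1 2 2 3 4 5 6 6 7
  R[8]: 1 2 2 3 4 5 6 7 8
  R[9]: 1 2 3 4 5 6 7 8 9

so w = (4, 5, 1, 9, 2, 6, 7, 8, 3).

ℓ(w)=14; the 4 essential cells (i,j,r):

[(2, 3, 0), (4, 3, 1), (4, 8, 3), (8, 3, 2)]


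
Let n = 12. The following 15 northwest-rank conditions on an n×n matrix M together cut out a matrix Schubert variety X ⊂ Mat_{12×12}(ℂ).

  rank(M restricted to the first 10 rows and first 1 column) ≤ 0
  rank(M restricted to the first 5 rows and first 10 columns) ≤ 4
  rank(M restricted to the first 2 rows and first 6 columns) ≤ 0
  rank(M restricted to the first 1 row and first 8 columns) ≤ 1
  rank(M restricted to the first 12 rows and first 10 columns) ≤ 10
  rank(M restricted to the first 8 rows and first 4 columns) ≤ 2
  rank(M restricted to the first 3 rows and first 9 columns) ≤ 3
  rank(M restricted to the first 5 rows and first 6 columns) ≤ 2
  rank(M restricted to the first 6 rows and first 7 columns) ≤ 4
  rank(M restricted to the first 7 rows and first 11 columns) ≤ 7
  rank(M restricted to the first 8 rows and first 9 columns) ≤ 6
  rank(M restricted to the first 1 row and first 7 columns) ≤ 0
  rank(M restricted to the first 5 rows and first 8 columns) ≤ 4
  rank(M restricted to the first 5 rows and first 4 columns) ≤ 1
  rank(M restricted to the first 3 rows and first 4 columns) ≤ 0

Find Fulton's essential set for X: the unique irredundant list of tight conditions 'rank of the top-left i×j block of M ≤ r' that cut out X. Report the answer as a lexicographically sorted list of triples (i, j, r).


Computing R[i][j] = min implied NW-rank bound (n=12, 15 conditions):

  0, 0, 0, 0, 0, 0, 0, 1, 1, 1, 1, 1
  0, 0, 0, 0, 0, 0, 1, 2, 2, 2, 2, 2
  0, 0, 0, 0, 1, 1, 2, 3, 3, 3, 3, 3
  0, 1, 1, 1, 2, 2, 3, 4, 4, 4, 4, 4
  0, 1, 1, 1, 2, 2, 3, 4, 4, 4, 5, 5
  0, 1, 2, 2, 3, 3, 4, 5, 5, 5, 6, 6
  0, 1, 2, 2, 3, 4, 5, 6, 6, 6, 7, 7
  0, 1, 2, 2, 3, 4, 5, 6, 6, 7, 8, 8
  0, 1, 2, 3, 4, 5, 6, 7, 7, 8, 9, 9
  0, 1, 2, 3, 4, 5, 6, 7, 8, 9, 10, 10
  1, 2, 3, 4, 5, 6, 7, 8, 9, 10, 11, 11
  1, 2, 3, 4, 5, 6, 7, 8, 9, 10, 11, 12

the unique w with this rank table is (8, 7, 5, 2, 11, 3, 6, 10, 4, 9, 1, 12).

D(w) has 32 cells with 9 SE-corners; essential set:

[(1, 7, 0), (2, 6, 0), (3, 4, 0), (5, 4, 1), (5, 6, 2), (5, 10, 4), (8, 4, 2), (8, 9, 6), (10, 1, 0)]


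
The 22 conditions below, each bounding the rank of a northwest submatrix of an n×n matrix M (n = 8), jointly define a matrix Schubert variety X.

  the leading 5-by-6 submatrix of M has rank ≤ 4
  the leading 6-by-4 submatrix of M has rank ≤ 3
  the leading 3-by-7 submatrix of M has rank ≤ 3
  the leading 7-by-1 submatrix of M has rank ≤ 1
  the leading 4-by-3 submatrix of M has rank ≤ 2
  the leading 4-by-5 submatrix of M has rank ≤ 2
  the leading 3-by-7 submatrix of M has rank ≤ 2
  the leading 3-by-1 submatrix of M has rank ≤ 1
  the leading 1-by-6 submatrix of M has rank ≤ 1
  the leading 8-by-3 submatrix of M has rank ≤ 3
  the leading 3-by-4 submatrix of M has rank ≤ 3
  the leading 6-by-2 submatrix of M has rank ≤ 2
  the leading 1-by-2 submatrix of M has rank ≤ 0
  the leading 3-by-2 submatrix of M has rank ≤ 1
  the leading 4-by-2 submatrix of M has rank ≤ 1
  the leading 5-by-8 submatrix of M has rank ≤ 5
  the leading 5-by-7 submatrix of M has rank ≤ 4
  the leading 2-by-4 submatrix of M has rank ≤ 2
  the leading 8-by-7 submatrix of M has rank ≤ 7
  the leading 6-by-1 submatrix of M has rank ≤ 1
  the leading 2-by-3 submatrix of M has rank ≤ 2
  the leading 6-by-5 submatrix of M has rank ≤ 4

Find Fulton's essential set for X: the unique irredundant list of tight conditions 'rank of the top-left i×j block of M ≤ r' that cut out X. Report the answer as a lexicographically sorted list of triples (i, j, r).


Propagating the 22 rank bounds to every northwest block:

  R[1]: 0, 0, 1, 1, 1, 1, 1, 1
  R[2]: 1, 1, 2, 2, 2, 2, 2, 2
  R[3]: 1, 1, 2, 2, 2, 2, 2, 3
  R[4]: 1, 1, 2, 2, 2, 3, 3, 4
  R[5]: 1, 2, 3, 3, 3, 4, 4, 5
  R[6]: 1, 2, 3, 3, 4, 5, 5, 6
  R[7]: 1, 2, 3, 4, 5, 6, 6, 7
  R[8]: 1, 2, 3, 4, 5, 6, 7, 8

giving w = (3, 1, 8, 6, 2, 5, 4, 7) via Δ²R.

D(w) has 11 cells with 5 SE-corners; essential set:

[(1, 2, 0), (3, 7, 2), (4, 2, 1), (4, 5, 2), (6, 4, 3)]


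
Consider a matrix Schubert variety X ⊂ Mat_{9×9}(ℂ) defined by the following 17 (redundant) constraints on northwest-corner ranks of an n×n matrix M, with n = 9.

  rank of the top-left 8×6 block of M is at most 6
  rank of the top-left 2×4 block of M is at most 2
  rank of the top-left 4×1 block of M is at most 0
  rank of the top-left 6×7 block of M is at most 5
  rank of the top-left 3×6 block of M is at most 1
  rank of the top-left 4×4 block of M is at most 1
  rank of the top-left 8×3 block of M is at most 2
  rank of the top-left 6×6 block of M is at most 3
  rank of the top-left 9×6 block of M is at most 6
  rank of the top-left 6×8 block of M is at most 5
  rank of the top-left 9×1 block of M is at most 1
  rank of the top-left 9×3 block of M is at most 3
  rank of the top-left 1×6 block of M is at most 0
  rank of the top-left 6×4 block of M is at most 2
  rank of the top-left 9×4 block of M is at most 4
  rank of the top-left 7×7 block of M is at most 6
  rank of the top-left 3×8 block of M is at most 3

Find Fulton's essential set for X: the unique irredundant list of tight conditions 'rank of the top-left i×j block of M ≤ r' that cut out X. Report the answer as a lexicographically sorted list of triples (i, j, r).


Rank table r_w(9×9) implied by the 17 constraints:

  i=1: 0, 0, 0, 0, 0, 0, 1, 1, 1
  i=2: 0, 1, 1, 1, 1, 1, 2, 2, 2
  i=3: 0, 1, 1, 1, 1, 1, 2, 3, 3
  i=4: 0, 1, 1, 1, 2, 2, 3, 4, 4
  i=5: 1, 2, 2, 2, 3, 3, 4, 5, 5
  i=6: 1, 2, 2, 2, 3, 3, 4, 5, 6
  i=7: 1, 2, 2, 3, 4, 4, 5, 6, 7
  i=8: 1, 2, 2, 3, 4, 5, 6, 7, 8
  i=9: 1, 2, 3, 4, 5, 6, 7, 8, 9

reading off 1-entries of Δ²R: w = (7, 2, 8, 5, 1, 9, 4, 6, 3).

Fulton essential set (7 of the 20 Rothe cells):

[(1, 6, 0), (3, 6, 1), (4, 1, 0), (4, 4, 1), (6, 4, 2), (6, 6, 3), (8, 3, 2)]


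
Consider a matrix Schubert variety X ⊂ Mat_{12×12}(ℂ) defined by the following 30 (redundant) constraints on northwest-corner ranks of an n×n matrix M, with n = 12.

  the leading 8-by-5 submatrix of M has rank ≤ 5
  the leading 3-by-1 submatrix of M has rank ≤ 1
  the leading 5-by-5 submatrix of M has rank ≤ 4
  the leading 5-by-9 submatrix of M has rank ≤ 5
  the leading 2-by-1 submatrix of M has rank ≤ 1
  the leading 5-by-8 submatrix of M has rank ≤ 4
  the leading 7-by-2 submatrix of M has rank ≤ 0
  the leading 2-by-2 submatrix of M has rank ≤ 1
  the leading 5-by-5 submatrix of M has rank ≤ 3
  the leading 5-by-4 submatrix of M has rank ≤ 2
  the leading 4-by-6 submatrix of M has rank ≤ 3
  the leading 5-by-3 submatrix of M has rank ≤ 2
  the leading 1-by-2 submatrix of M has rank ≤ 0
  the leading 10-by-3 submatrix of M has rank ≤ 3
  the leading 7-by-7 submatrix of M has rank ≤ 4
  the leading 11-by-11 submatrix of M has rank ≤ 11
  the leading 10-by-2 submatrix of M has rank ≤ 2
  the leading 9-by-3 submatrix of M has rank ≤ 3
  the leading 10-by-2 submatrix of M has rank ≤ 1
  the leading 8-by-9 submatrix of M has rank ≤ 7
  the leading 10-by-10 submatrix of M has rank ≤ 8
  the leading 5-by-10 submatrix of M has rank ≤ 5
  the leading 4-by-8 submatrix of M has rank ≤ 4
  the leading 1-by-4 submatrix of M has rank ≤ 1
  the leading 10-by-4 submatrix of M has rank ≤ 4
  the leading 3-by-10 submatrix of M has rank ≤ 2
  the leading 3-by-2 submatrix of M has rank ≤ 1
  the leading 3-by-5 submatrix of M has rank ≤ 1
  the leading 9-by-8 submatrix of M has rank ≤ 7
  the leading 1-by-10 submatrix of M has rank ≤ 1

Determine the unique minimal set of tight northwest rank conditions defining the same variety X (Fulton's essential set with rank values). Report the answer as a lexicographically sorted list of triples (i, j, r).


Propagating the 30 rank bounds to every northwest block:

  R[1]: 0 0 1 1 1 1 1 1 1 1 1 1
  R[2]: 0 0 1 1 1 2 2 2 2 2 2 2
  R[3]: 0 0 1 1 1 2 2 2 2 2 3 3
  R[4]: 0 0 1 2 2 3 3 3 3 3 4 4
  R[5]: 0 0 1 2 3 4 4 4 4 4 5 5
  R[6]: 0 0 1 2 3 4 4 5 5 5 6 6
  R[7]: 0 0 1 2 3 4 4 5 6 6 7 7
  R[8]: 1 1 2 3 4 5 5 6 7 7 8 8
  R[9]: 1 1 2 3 4 5 6 7 8 8 9 9
  R[10]: 1 1 2 3 4 5 6 7 8 8 9 10
  R[11]: 1 2 3 4 5 6 7 8 9 9 10 11
  R[12]: 1 2 3 4 5 6 7 8 9 10 11 12

giving w = (3, 6, 11, 4, 5, 8, 9, 1, 7, 12, 2, 10) via Δ²R.

6 SE-corners of the 27-cell Rothe diagram give Ess(w):

[(3, 5, 1), (3, 10, 2), (7, 2, 0), (7, 7, 4), (10, 2, 1), (10, 10, 8)]


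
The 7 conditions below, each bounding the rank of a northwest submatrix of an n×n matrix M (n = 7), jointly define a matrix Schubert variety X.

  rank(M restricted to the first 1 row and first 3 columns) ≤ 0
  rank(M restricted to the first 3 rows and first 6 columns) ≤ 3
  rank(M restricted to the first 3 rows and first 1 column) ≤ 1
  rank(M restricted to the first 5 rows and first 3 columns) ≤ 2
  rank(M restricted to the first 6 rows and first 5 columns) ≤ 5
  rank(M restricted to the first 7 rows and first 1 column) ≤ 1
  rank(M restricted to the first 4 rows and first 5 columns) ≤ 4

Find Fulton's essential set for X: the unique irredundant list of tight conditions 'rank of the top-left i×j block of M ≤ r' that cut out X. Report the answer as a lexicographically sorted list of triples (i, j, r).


The tightest implied rank at each (i,j), from the 7 conditions:

  row 1: 0 | 0 | 0 | 1 | 1 | 1 | 1
  row 2: 1 | 1 | 1 | 2 | 2 | 2 | 2
  row 3: 1 | 2 | 2 | 3 | 3 | 3 | 3
  row 4: 1 | 2 | 2 | 3 | 4 | 4 | 4
  row 5: 1 | 2 | 2 | 3 | 4 | 5 | 5
  row 6: 1 | 2 | 3 | 4 | 5 | 6 | 6
  row 7: 1 | 2 | 3 | 4 | 5 | 6 | 7

so w = (4, 1, 2, 5, 6, 3, 7).

D(w) has 5 cells with 2 SE-corners; essential set:

[(1, 3, 0), (5, 3, 2)]


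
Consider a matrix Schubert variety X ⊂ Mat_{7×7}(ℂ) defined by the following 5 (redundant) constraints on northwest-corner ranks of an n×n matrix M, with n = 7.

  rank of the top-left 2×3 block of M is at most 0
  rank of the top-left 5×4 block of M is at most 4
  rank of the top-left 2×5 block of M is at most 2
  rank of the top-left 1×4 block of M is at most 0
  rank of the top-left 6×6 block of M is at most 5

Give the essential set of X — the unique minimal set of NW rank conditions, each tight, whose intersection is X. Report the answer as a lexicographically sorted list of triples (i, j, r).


Propagating the 5 rank bounds to every northwest block:

  R[1]: 0, 0, 0, 0, 1, 1, 1
  R[2]: 0, 0, 0, 1, 2, 2, 2
  R[3]: 1, 1, 1, 2, 3, 3, 3
  R[4]: 1, 2, 2, 3, 4, 4, 4
  R[5]: 1, 2, 3, 4, 5, 5, 5
  R[6]: 1, 2, 3, 4, 5, 5, 6
  R[7]: 1, 2, 3, 4, 5, 6, 7

the unique w with this rank table is (5, 4, 1, 2, 3, 7, 6).

3 SE-corners of the 8-cell Rothe diagram give Ess(w):

[(1, 4, 0), (2, 3, 0), (6, 6, 5)]


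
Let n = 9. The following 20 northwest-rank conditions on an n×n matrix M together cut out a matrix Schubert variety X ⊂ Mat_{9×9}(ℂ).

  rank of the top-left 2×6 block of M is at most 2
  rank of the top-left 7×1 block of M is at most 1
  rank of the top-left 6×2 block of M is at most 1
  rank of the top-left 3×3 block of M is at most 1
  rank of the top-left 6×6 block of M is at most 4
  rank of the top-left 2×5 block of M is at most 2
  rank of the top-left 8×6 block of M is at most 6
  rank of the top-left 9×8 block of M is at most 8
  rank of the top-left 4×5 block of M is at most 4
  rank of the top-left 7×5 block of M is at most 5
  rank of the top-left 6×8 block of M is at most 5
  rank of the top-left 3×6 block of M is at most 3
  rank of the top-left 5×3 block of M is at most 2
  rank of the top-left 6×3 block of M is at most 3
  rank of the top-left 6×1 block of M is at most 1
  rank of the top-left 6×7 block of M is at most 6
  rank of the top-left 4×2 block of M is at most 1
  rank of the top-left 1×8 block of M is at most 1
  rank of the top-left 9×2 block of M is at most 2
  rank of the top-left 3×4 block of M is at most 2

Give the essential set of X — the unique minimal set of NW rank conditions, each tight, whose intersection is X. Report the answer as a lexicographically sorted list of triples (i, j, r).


Recovering R(i,j) via the rank-extension bound from the 20 conditions:

  i=1: 1 | 1 | 1 | 1 | 1 | 1 | 1 | 1 | 1
  i=2: 1 | 1 | 1 | 2 | 2 | 2 | 2 | 2 | 2
  i=3: 1 | 1 | 1 | 2 | 3 | 3 | 3 | 3 | 3
  i=4: 1 | 1 | 2 | 3 | 4 | 4 | 4 | 4 | 4
  i=5: 1 | 1 | 2 | 3 | 4 | 4 | 5 | 5 | 5
  i=6: 1 | 1 | 2 | 3 | 4 | 4 | 5 | 5 | 6
  i=7: 1 | 2 | 3 | 4 | 5 | 5 | 6 | 6 | 7
  i=8: 1 | 2 | 3 | 4 | 5 | 6 | 7 | 7 | 8
  i=9: 1 | 2 | 3 | 4 | 5 | 6 | 7 | 8 | 9

second differences of R give the permutation w = (1, 4, 5, 3, 7, 9, 2, 6, 8).

ℓ(w)=10; the 4 essential cells (i,j,r):

[(3, 3, 1), (6, 2, 1), (6, 6, 4), (6, 8, 5)]


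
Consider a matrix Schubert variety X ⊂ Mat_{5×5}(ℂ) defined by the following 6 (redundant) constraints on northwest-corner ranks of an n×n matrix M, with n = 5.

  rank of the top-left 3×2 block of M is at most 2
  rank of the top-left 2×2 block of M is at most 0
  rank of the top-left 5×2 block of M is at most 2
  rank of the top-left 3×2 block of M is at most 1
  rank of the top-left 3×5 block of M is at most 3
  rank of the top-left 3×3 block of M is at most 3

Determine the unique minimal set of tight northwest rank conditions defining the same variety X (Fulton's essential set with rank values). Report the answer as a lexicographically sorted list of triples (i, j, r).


The tightest implied rank at each (i,j), from the 6 conditions:

  row 1: 0 0 1 1 1
  row 2: 0 0 1 2 2
  row 3: 1 1 2 3 3
  row 4: 1 2 3 4 4
  row 5: 1 2 3 4 5

hence w(1..5) = (3, 4, 1, 2, 5).

ℓ(w)=4; the 1 essential cell (i,j,r):

[(2, 2, 0)]


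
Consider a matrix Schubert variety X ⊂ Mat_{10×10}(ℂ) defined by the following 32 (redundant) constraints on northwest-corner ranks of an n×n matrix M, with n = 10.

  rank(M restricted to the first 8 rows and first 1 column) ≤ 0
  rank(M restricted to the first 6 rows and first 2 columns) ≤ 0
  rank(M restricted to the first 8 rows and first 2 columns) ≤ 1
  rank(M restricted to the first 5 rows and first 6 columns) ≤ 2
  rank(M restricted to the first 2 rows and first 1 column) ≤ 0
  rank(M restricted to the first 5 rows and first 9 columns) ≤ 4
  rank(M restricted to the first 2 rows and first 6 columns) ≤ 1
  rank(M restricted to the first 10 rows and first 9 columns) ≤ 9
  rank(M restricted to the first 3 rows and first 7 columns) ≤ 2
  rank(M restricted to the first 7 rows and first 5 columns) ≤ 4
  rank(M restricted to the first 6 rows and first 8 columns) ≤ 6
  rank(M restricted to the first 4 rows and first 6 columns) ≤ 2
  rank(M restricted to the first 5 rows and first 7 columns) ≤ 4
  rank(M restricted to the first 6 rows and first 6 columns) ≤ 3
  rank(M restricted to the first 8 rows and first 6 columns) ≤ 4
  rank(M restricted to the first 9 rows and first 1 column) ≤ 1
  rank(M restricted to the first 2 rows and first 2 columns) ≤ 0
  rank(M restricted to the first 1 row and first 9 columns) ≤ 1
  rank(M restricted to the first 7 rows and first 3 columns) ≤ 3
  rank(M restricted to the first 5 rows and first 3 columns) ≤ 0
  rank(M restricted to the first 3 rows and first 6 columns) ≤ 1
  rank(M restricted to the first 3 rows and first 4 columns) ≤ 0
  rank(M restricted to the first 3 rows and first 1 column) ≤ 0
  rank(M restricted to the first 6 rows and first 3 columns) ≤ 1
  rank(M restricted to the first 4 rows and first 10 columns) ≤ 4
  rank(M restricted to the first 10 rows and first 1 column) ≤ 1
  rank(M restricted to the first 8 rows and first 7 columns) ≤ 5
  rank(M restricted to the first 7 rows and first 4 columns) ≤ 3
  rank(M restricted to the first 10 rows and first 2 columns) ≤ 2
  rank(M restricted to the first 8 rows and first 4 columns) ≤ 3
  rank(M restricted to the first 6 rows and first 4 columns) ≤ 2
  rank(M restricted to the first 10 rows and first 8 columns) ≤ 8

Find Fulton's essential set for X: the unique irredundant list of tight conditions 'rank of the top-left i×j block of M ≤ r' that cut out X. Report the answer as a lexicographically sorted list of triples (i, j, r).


Reconstructing r_w from the 32 given conditions:

  R[1]: 0 | 0 | 0 | 0 | 1 | 1 | 1 | 1 | 1 | 1
  R[2]: 0 | 0 | 0 | 0 | 1 | 1 | 2 | 2 | 2 | 2
  R[3]: 0 | 0 | 0 | 0 | 1 | 1 | 2 | 3 | 3 | 3
  R[4]: 0 | 0 | 0 | 1 | 2 | 2 | 3 | 4 | 4 | 4
  R[5]: 0 | 0 | 0 | 1 | 2 | 2 | 3 | 4 | 4 | 5
  R[6]: 0 | 0 | 1 | 2 | 3 | 3 | 4 | 5 | 5 | 6
  R[7]: 0 | 1 | 2 | 3 | 4 | 4 | 5 | 6 | 6 | 7
  R[8]: 0 | 1 | 2 | 3 | 4 | 4 | 5 | 6 | 7 | 8
  R[9]: 1 | 2 | 3 | 4 | 5 | 5 | 6 | 7 | 8 | 9
  R[10]: 1 | 2 | 3 | 4 | 5 | 6 | 7 | 8 | 9 | 10

hence w(1..10) = (5, 7, 8, 4, 10, 3, 2, 9, 1, 6).

8 SE-corners of the 27-cell Rothe diagram give Ess(w):

[(3, 4, 0), (3, 6, 1), (5, 3, 0), (5, 6, 2), (5, 9, 4), (6, 2, 0), (8, 1, 0), (8, 6, 4)]


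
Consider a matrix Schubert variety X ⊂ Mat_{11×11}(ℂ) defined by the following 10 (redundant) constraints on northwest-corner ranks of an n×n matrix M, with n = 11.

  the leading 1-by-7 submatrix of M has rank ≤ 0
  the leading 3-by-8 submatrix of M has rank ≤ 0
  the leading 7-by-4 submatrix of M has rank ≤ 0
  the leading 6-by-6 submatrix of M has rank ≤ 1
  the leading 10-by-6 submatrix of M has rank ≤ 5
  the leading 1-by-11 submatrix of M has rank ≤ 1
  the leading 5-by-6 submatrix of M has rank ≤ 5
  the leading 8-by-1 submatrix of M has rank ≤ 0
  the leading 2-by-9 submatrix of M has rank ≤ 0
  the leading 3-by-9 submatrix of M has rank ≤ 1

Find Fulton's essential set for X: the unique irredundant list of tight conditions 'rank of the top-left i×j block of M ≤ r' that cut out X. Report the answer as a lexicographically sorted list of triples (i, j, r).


Recovering R(i,j) via the rank-extension bound from the 10 conditions:

  row 1: 0  0  0  0  0  0  0  0  0  1  1
  row 2: 0  0  0  0  0  0  0  0  0  1  2
  row 3: 0  0  0  0  0  0  0  0  1  2  3
  row 4: 0  0  0  0  1  1  1  1  2  3  4
  row 5: 0  0  0  0  1  1  2  2  3  4  5
  row 6: 0  0  0  0  1  1  2  3  4  5  6
  row 7: 0  0  0  0  1  2  3  4  5  6  7
  row 8: 0  1  1  1  2  3  4  5  6  7  8
  row 9: 1  2  2  2  3  4  5  6  7  8  9
  row 10: 1  2  3  3  4  5  6  7  8  9  10
  row 11: 1  2  3  4  5  6  7  8  9  10  11

reading off 1-entries of Δ²R: w = (10, 11, 9, 5, 7, 8, 6, 2, 1, 3, 4).

5 SE-corners of the 45-cell Rothe diagram give Ess(w):

[(2, 9, 0), (3, 8, 0), (6, 6, 1), (7, 4, 0), (8, 1, 0)]


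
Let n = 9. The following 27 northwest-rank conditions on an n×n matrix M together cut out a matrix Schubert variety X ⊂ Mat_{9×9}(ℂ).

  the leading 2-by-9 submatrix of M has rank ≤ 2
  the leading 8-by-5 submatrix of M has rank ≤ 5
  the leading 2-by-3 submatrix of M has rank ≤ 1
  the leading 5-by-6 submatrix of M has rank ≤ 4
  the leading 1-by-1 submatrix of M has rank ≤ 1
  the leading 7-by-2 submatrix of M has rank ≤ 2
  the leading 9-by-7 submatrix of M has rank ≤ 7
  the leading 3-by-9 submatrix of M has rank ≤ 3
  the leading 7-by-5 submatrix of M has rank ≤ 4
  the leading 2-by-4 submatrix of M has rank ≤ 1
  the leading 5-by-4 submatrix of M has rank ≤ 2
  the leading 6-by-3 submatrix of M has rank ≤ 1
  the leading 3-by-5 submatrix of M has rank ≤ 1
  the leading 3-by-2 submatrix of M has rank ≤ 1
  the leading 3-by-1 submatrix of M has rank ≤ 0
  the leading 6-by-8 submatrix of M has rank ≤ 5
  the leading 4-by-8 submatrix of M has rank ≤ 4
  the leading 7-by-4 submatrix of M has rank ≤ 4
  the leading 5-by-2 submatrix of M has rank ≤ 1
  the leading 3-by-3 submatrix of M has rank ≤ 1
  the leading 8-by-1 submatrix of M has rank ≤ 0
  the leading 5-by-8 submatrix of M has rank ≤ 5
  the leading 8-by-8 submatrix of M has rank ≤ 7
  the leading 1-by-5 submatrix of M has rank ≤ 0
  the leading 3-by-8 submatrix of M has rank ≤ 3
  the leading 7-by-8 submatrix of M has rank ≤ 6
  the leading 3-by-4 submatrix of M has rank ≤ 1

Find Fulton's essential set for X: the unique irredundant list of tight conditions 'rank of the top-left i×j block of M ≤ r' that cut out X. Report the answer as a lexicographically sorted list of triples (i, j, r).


Computing R[i][j] = min implied NW-rank bound (n=9, 27 conditions):

  row 1: 0, 0, 0, 0, 0, 1, 1, 1, 1
  row 2: 0, 1, 1, 1, 1, 2, 2, 2, 2
  row 3: 0, 1, 1, 1, 1, 2, 3, 3, 3
  row 4: 0, 1, 1, 2, 2, 3, 4, 4, 4
  row 5: 0, 1, 1, 2, 3, 4, 5, 5, 5
  row 6: 0, 1, 1, 2, 3, 4, 5, 5, 6
  row 7: 0, 1, 2, 3, 4, 5, 6, 6, 7
  row 8: 0, 1, 2, 3, 4, 5, 6, 7, 8
  row 9: 1, 2, 3, 4, 5, 6, 7, 8, 9

giving w = (6, 2, 7, 4, 5, 9, 3, 8, 1) via Δ²R.

|D(w)|=19, |Ess(w)|=5:

[(1, 5, 0), (3, 5, 1), (6, 3, 1), (6, 8, 5), (8, 1, 0)]


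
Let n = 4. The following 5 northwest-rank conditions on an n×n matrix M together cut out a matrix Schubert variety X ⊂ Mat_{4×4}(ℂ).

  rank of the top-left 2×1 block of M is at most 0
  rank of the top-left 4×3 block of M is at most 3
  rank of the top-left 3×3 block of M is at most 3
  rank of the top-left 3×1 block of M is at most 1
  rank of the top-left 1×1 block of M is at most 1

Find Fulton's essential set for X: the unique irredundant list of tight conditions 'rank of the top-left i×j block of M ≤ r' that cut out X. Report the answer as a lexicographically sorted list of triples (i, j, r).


Propagating the 5 rank bounds to every northwest block:

  i=1: 0 1 1 1
  i=2: 0 1 2 2
  i=3: 1 2 3 3
  i=4: 1 2 3 4

the unique w with this rank table is (2, 3, 1, 4).

D(w) has 2 cells with 1 SE-corner; essential set:

[(2, 1, 0)]


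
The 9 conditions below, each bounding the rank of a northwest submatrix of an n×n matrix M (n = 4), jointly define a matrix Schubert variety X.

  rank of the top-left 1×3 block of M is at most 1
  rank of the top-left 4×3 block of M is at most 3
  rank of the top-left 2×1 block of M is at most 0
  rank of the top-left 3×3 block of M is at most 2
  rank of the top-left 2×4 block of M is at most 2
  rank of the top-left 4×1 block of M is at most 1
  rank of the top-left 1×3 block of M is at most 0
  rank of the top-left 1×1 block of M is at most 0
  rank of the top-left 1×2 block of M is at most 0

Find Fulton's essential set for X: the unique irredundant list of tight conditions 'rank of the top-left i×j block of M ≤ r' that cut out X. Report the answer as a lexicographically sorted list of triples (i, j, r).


Propagating the 9 rank bounds to every northwest block:

  R[1]: 0, 0, 0, 1
  R[2]: 0, 1, 1, 2
  R[3]: 1, 2, 2, 3
  R[4]: 1, 2, 3, 4

hence w(1..4) = (4, 2, 1, 3).

Rothe diagram D(w) (4 cells), 2 SE-corners (essential conditions):

[(1, 3, 0), (2, 1, 0)]


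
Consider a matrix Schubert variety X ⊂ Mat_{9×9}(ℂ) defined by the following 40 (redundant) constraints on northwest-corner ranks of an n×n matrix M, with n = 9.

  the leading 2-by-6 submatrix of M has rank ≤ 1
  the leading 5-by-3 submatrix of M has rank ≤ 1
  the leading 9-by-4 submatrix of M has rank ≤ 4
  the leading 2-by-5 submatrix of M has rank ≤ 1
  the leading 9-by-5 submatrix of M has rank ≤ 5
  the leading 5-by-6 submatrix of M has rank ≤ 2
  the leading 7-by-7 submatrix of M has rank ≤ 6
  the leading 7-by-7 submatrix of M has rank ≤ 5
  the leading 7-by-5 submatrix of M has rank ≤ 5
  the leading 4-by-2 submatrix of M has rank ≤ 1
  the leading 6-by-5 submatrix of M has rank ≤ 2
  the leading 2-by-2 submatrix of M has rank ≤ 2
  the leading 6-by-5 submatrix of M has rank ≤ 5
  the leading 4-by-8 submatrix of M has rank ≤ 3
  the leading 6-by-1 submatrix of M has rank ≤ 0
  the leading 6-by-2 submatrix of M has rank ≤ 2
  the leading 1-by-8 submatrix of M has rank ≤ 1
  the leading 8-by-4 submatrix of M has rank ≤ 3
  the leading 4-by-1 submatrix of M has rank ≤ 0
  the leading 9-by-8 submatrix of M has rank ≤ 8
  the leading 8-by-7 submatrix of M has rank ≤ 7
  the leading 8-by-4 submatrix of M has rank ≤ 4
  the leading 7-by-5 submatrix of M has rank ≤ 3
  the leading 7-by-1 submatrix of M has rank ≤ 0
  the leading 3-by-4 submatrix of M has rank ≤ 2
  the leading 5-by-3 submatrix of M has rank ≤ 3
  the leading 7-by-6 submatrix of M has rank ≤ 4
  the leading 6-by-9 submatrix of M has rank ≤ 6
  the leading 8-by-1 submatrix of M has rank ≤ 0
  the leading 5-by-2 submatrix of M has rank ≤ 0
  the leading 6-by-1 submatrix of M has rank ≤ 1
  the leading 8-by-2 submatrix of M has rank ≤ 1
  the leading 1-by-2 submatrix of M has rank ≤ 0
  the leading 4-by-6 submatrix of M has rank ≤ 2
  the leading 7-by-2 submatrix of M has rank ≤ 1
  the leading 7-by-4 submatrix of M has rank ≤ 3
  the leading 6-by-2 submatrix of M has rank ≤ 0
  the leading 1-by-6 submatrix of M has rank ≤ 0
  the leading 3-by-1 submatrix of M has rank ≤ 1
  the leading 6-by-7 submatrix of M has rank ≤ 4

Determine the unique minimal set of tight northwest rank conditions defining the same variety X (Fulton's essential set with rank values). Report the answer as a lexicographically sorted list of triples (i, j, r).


Reconstructing r_w from the 40 given conditions:

  i=1: 0 | 0 | 0 | 0 | 0 | 0 | 1 | 1 | 1
  i=2: 0 | 0 | 1 | 1 | 1 | 1 | 2 | 2 | 2
  i=3: 0 | 0 | 1 | 2 | 2 | 2 | 3 | 3 | 3
  i=4: 0 | 0 | 1 | 2 | 2 | 2 | 3 | 3 | 4
  i=5: 0 | 0 | 1 | 2 | 2 | 2 | 3 | 4 | 5
  i=6: 0 | 0 | 1 | 2 | 2 | 3 | 4 | 5 | 6
  i=7: 0 | 1 | 2 | 3 | 3 | 4 | 5 | 6 | 7
  i=8: 0 | 1 | 2 | 3 | 4 | 5 | 6 | 7 | 8
  i=9: 1 | 2 | 3 | 4 | 5 | 6 | 7 | 8 | 9

hence w(1..9) = (7, 3, 4, 9, 8, 6, 2, 5, 1).

ℓ(w)=24; the 6 essential cells (i,j,r):

[(1, 6, 0), (4, 8, 3), (5, 6, 2), (6, 2, 0), (6, 5, 2), (8, 1, 0)]


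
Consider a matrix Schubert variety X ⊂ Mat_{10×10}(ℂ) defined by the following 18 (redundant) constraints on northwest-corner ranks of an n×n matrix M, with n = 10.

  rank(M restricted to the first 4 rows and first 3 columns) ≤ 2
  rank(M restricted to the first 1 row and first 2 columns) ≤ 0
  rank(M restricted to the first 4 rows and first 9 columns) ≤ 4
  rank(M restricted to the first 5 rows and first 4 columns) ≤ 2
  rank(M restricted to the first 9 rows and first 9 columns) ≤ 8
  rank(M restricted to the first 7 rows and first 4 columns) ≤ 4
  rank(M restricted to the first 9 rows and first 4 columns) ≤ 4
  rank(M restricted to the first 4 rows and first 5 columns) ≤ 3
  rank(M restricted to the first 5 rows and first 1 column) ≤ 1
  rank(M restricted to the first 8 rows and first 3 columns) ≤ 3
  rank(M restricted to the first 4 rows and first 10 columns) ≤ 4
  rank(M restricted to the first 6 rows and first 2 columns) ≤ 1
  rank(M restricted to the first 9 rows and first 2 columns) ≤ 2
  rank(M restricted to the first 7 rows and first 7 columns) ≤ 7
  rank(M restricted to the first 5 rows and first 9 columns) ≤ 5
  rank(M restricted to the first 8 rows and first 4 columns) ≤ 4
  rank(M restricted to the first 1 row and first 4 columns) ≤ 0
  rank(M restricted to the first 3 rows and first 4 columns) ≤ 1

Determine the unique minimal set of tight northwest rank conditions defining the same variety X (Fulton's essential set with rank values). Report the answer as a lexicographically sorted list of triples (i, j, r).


Propagating the 18 rank bounds to every northwest block:

  i=1: 0, 0, 0, 0, 1, 1, 1, 1, 1, 1
  i=2: 1, 1, 1, 1, 2, 2, 2, 2, 2, 2
  i=3: 1, 1, 1, 1, 2, 3, 3, 3, 3, 3
  i=4: 1, 1, 2, 2, 3, 4, 4, 4, 4, 4
  i=5: 1, 1, 2, 2, 3, 4, 5, 5, 5, 5
  i=6: 1, 1, 2, 3, 4, 5, 6, 6, 6, 6
  i=7: 1, 2, 3, 4, 5, 6, 7, 7, 7, 7
  i=8: 1, 2, 3, 4, 5, 6, 7, 8, 8, 8
  i=9: 1, 2, 3, 4, 5, 6, 7, 8, 8, 9
  i=10: 1, 2, 3, 4, 5, 6, 7, 8, 9, 10

reading off 1-entries of Δ²R: w = (5, 1, 6, 3, 7, 4, 2, 8, 10, 9).

|D(w)|=12, |Ess(w)|=5:

[(1, 4, 0), (3, 4, 1), (5, 4, 2), (6, 2, 1), (9, 9, 8)]
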